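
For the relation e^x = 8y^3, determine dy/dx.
Differentiate both sides with respect to x, treating y as y(x). By the chain rule, any term containing y contributes a factor of y' = dy/dx when we differentiate it.

Move every term to one side and write the relation as F(x, y) = 0. Term by term,
  d/dx[-8y^3] = -24y^2·y'
  d/dx[e^(x)] = e^(x)

The pieces without y' make up ∂F/∂x and the coefficient of y' is ∂F/∂y:
  ∂F/∂x = e^(x),
  ∂F/∂y = -24y^2.

Since d/dx[F] = ∂F/∂x + (∂F/∂y)·y' = 0, solve for y':
  (∂F/∂y)·y' = -∂F/∂x
  dy/dx = -(∂F/∂x)/(∂F/∂y) = -(e^(x))/(-24y^2) = e^(x)/(24y^2)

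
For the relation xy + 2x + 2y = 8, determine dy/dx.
Differentiate both sides with respect to x, treating y as y(x). By the chain rule, any term containing y contributes a factor of y' = dy/dx when we differentiate it.

Move every term to one side and write the relation as F(x, y) = 0. Term by term,
  d/dx[xy] = x·y' + y
  d/dx[2x] = 2
  d/dx[2y] = 2·y'
  d/dx[-8] = 0

The pieces without y' make up ∂F/∂x and the coefficient of y' is ∂F/∂y:
  ∂F/∂x = y + 2,
  ∂F/∂y = x + 2.

Since d/dx[F] = ∂F/∂x + (∂F/∂y)·y' = 0, solve for y':
  (∂F/∂y)·y' = -∂F/∂x
  dy/dx = -(∂F/∂x)/(∂F/∂y) = -(y + 2)/(x + 2) = (-y - 2)/(x + 2)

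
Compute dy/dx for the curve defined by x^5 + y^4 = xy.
Differentiate the relation implicitly: treat y = y(x) and apply the chain rule, so every y-derivative picks up a y' = dy/dx factor.

With everything moved to the left-hand side, differentiate term by term:
  d/dx[x^5] = 5x^4
  d/dx[-xy] = -x·y' - y
  d/dx[y^4] = 4y^3·y'

Separating the contributions that come from x directly and those that come through y:
  without y':      5x^4 - y
  multiplying y':  -x + 4y^3

so (5x^4 - y) + (-x + 4y^3)·y' = 0, and therefore
  dy/dx = -(5x^4 - y)/(-x + 4y^3) = (5x^4 - y)/(x - 4y^3)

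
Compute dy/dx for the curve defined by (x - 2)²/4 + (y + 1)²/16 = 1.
Differentiate both sides with respect to x, treating y as y(x). By the chain rule, any term containing y contributes a factor of y' = dy/dx when we differentiate it.

Move every term to one side and write the relation as F(x, y) = 0. Term by term,
  d/dx[(x - 2)^2/4] = x/2 - 1
  d/dx[(y + 1)^2/16] = y'(y + 1)/8
  d/dx[-1] = 0

The pieces without y' make up ∂F/∂x and the coefficient of y' is ∂F/∂y:
  ∂F/∂x = x/2 - 1,
  ∂F/∂y = y/8 + 1/8.

Since d/dx[F] = ∂F/∂x + (∂F/∂y)·y' = 0, solve for y':
  (∂F/∂y)·y' = -∂F/∂x
  dy/dx = -(∂F/∂x)/(∂F/∂y) = -(x/2 - 1)/(y/8 + 1/8)
        = -((x - 2)/2)/((y + 1)/8) = 4(2 - x)/(y + 1)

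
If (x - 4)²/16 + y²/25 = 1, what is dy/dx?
Differentiate the relation implicitly: treat y = y(x) and apply the chain rule, so every y-derivative picks up a y' = dy/dx factor.

With everything moved to the left-hand side, differentiate term by term:
  d/dx[y^2/25] = 2y·y'/25
  d/dx[(x - 4)^2/16] = x/8 - 1/2
  d/dx[-1] = 0

Separating the contributions that come from x directly and those that come through y:
  without y':      x/8 - 1/2
  multiplying y':  2y/25

so (x/8 - 1/2) + (2y/25)·y' = 0, and therefore
  dy/dx = -(x/8 - 1/2)/(2y/25)
        = -((x - 4)/8)/(2y/25) = 25(4 - x)/(16y)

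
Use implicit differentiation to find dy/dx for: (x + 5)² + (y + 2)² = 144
Differentiate both sides with respect to x, treating y as y(x). By the chain rule, any term containing y contributes a factor of y' = dy/dx when we differentiate it.

Move every term to one side and write the relation as F(x, y) = 0. Term by term,
  d/dx[(x + 5)^2] = 2x + 10
  d/dx[(y + 2)^2] = 2·y'(y + 2)
  d/dx[-144] = 0

The pieces without y' make up ∂F/∂x and the coefficient of y' is ∂F/∂y:
  ∂F/∂x = 2x + 10,
  ∂F/∂y = 2y + 4.

Since d/dx[F] = ∂F/∂x + (∂F/∂y)·y' = 0, solve for y':
  (∂F/∂y)·y' = -∂F/∂x
  dy/dx = -(∂F/∂x)/(∂F/∂y) = -(2x + 10)/(2y + 4) = (-x - 5)/(y + 2)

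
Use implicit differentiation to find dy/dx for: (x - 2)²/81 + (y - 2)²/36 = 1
Differentiate both sides with respect to x, treating y as y(x). By the chain rule, any term containing y contributes a factor of y' = dy/dx when we differentiate it.

Move every term to one side and write the relation as F(x, y) = 0. Term by term,
  d/dx[(x - 2)^2/81] = 2x/81 - 4/81
  d/dx[(y - 2)^2/36] = y'(y - 2)/18
  d/dx[-1] = 0

The pieces without y' make up ∂F/∂x and the coefficient of y' is ∂F/∂y:
  ∂F/∂x = 2x/81 - 4/81,
  ∂F/∂y = y/18 - 1/9.

Since d/dx[F] = ∂F/∂x + (∂F/∂y)·y' = 0, solve for y':
  (∂F/∂y)·y' = -∂F/∂x
  dy/dx = -(∂F/∂x)/(∂F/∂y) = -(2x/81 - 4/81)/(y/18 - 1/9)
        = -(2(x - 2)/81)/((y - 2)/18) = 4(2 - x)/(9(y - 2))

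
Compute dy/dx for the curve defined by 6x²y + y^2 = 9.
Apply d/dx to both sides, remembering that y depends on x. Each occurrence of y therefore brings in a y' = dy/dx via the chain rule.

With F(x, y) equal to the left-hand side minus the right, differentiate F term by term:
  d/dx[6x^2y] = 6x^2·y' + 12xy
  d/dx[y^2] = 2y·y'
  d/dx[-9] = 0
Adding these up, d/dx[F] = 0 becomes
  (12xy) + (6x^2 + 2y)·y' = 0,
so isolating y',
  dy/dx = -(12xy)/(6x^2 + 2y) = -6xy/(3x^2 + y)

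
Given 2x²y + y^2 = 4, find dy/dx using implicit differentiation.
Apply d/dx to both sides, remembering that y depends on x. Each occurrence of y therefore brings in a y' = dy/dx via the chain rule.

With F(x, y) equal to the left-hand side minus the right, differentiate F term by term:
  d/dx[2x^2y] = 2x^2·y' + 4xy
  d/dx[y^2] = 2y·y'
  d/dx[-4] = 0
Adding these up, d/dx[F] = 0 becomes
  (4xy) + (2x^2 + 2y)·y' = 0,
so isolating y',
  dy/dx = -(4xy)/(2x^2 + 2y) = -2xy/(x^2 + y)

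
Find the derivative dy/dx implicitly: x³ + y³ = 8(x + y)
Differentiate both sides with respect to x, treating y as y(x). By the chain rule, any term containing y contributes a factor of y' = dy/dx when we differentiate it.

Move every term to one side and write the relation as F(x, y) = 0. Term by term,
  d/dx[x^3] = 3x^2
  d/dx[-8x] = -8
  d/dx[y^3] = 3y^2·y'
  d/dx[-8y] = -8·y'

The pieces without y' make up ∂F/∂x and the coefficient of y' is ∂F/∂y:
  ∂F/∂x = 3x^2 - 8,
  ∂F/∂y = 3y^2 - 8.

Since d/dx[F] = ∂F/∂x + (∂F/∂y)·y' = 0, solve for y':
  (∂F/∂y)·y' = -∂F/∂x
  dy/dx = -(∂F/∂x)/(∂F/∂y) = -(3x^2 - 8)/(3y^2 - 8) = (8 - 3x^2)/(3y^2 - 8)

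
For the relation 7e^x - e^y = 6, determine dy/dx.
Apply d/dx to both sides, remembering that y depends on x. Each occurrence of y therefore brings in a y' = dy/dx via the chain rule.

With F(x, y) equal to the left-hand side minus the right, differentiate F term by term:
  d/dx[7e^(x)] = 7e^(x)
  d/dx[-e^(y)] = -y'·e^(y)
  d/dx[-6] = 0
Adding these up, d/dx[F] = 0 becomes
  (7e^(x)) + (-e^(y))·y' = 0,
so isolating y',
  dy/dx = -(7e^(x))/(-e^(y)) = 7e^(x - y)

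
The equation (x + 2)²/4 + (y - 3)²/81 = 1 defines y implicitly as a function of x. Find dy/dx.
Apply d/dx to both sides, remembering that y depends on x. Each occurrence of y therefore brings in a y' = dy/dx via the chain rule.

With F(x, y) equal to the left-hand side minus the right, differentiate F term by term:
  d/dx[(x + 2)^2/4] = x/2 + 1
  d/dx[(y - 3)^2/81] = 2·y'(y - 3)/81
  d/dx[-1] = 0
Adding these up, d/dx[F] = 0 becomes
  (x/2 + 1) + (2y/81 - 2/27)·y' = 0,
so isolating y',
  dy/dx = -(x/2 + 1)/(2y/81 - 2/27)
        = -((x + 2)/2)/(2(y - 3)/81) = 81(-x - 2)/(4(y - 3))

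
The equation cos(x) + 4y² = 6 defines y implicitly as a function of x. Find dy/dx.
Apply d/dx to both sides, remembering that y depends on x. Each occurrence of y therefore brings in a y' = dy/dx via the chain rule.

With F(x, y) equal to the left-hand side minus the right, differentiate F term by term:
  d/dx[4y^2] = 8y·y'
  d/dx[cos(x)] = -sin(x)
  d/dx[-6] = 0
Adding these up, d/dx[F] = 0 becomes
  (-sin(x)) + (8y)·y' = 0,
so isolating y',
  dy/dx = -(-sin(x))/(8y) = sin(x)/(8y)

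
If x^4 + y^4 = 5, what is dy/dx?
Apply d/dx to both sides, remembering that y depends on x. Each occurrence of y therefore brings in a y' = dy/dx via the chain rule.

With F(x, y) equal to the left-hand side minus the right, differentiate F term by term:
  d/dx[x^4] = 4x^3
  d/dx[y^4] = 4y^3·y'
  d/dx[-5] = 0
Adding these up, d/dx[F] = 0 becomes
  (4x^3) + (4y^3)·y' = 0,
so isolating y',
  dy/dx = -(4x^3)/(4y^3) = -x^3/y^3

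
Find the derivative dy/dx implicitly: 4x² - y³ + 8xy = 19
Take d/dx of both sides. Since y is implicitly a function of x, the chain rule attaches a y' = dy/dx factor whenever we differentiate through y.

Set F(x, y) = (left side) − (right side), so the curve is F = 0. Differentiating each term of F:
  d/dx[4x^2] = 8x
  d/dx[8xy] = 8x·y' + 8y
  d/dx[-y^3] = -3y^2·y'
  d/dx[-19] = 0

Collecting, the y'-free part is the partial derivative in x and the y' coefficient is the partial derivative in y:
  ∂F/∂x = 8x + 8y
  ∂F/∂y = 8x - 3y^2

so d/dx[F(x, y(x))] = ∂F/∂x + (∂F/∂y)·y' = 0. Rearranging,
  dy/dx = -(∂F/∂x)/(∂F/∂y) = -(8x + 8y)/(8x - 3y^2) = 8(-x - y)/(8x - 3y^2)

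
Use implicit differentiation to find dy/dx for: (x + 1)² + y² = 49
Take d/dx of both sides. Since y is implicitly a function of x, the chain rule attaches a y' = dy/dx factor whenever we differentiate through y.

Set F(x, y) = (left side) − (right side), so the curve is F = 0. Differentiating each term of F:
  d/dx[y^2] = 2y·y'
  d/dx[(x + 1)^2] = 2x + 2
  d/dx[-49] = 0

Collecting, the y'-free part is the partial derivative in x and the y' coefficient is the partial derivative in y:
  ∂F/∂x = 2x + 2
  ∂F/∂y = 2y

so d/dx[F(x, y(x))] = ∂F/∂x + (∂F/∂y)·y' = 0. Rearranging,
  dy/dx = -(∂F/∂x)/(∂F/∂y) = -(2x + 2)/(2y) = (-x - 1)/y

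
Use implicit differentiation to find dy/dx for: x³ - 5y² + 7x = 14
Apply d/dx to both sides, remembering that y depends on x. Each occurrence of y therefore brings in a y' = dy/dx via the chain rule.

With F(x, y) equal to the left-hand side minus the right, differentiate F term by term:
  d/dx[x^3] = 3x^2
  d/dx[7x] = 7
  d/dx[-5y^2] = -10y·y'
  d/dx[-14] = 0
Adding these up, d/dx[F] = 0 becomes
  (3x^2 + 7) + (-10y)·y' = 0,
so isolating y',
  dy/dx = -(3x^2 + 7)/(-10y) = (3x^2 + 7)/(10y)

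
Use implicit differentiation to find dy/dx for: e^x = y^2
Apply d/dx to both sides, remembering that y depends on x. Each occurrence of y therefore brings in a y' = dy/dx via the chain rule.

With F(x, y) equal to the left-hand side minus the right, differentiate F term by term:
  d/dx[-y^2] = -2y·y'
  d/dx[e^(x)] = e^(x)
Adding these up, d/dx[F] = 0 becomes
  (e^(x)) + (-2y)·y' = 0,
so isolating y',
  dy/dx = -(e^(x))/(-2y) = e^(x)/(2y)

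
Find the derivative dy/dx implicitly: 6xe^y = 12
Take d/dx of both sides. Since y is implicitly a function of x, the chain rule attaches a y' = dy/dx factor whenever we differentiate through y.

Set F(x, y) = (left side) − (right side), so the curve is F = 0. Differentiating each term of F:
  d/dx[6x·e^(y)] = 6x·y'·e^(y) + 6e^(y)
  d/dx[-12] = 0

Collecting, the y'-free part is the partial derivative in x and the y' coefficient is the partial derivative in y:
  ∂F/∂x = 6e^(y)
  ∂F/∂y = 6x·e^(y)

so d/dx[F(x, y(x))] = ∂F/∂x + (∂F/∂y)·y' = 0. Rearranging,
  dy/dx = -(∂F/∂x)/(∂F/∂y) = -(6e^(y))/(6x·e^(y)) = -1/x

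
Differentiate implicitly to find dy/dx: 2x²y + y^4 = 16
Apply d/dx to both sides, remembering that y depends on x. Each occurrence of y therefore brings in a y' = dy/dx via the chain rule.

With F(x, y) equal to the left-hand side minus the right, differentiate F term by term:
  d/dx[2x^2y] = 2x^2·y' + 4xy
  d/dx[y^4] = 4y^3·y'
  d/dx[-16] = 0
Adding these up, d/dx[F] = 0 becomes
  (4xy) + (2x^2 + 4y^3)·y' = 0,
so isolating y',
  dy/dx = -(4xy)/(2x^2 + 4y^3) = -2xy/(x^2 + 2y^3)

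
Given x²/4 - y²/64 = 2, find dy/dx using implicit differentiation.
Differentiate both sides with respect to x, treating y as y(x). By the chain rule, any term containing y contributes a factor of y' = dy/dx when we differentiate it.

Move every term to one side and write the relation as F(x, y) = 0. Term by term,
  d/dx[x^2/4] = x/2
  d/dx[-y^2/64] = -y·y'/32
  d/dx[-2] = 0

The pieces without y' make up ∂F/∂x and the coefficient of y' is ∂F/∂y:
  ∂F/∂x = x/2,
  ∂F/∂y = -y/32.

Since d/dx[F] = ∂F/∂x + (∂F/∂y)·y' = 0, solve for y':
  (∂F/∂y)·y' = -∂F/∂x
  dy/dx = -(∂F/∂x)/(∂F/∂y) = -(x/2)/(-y/32) = 16x/y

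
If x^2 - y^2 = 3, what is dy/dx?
Differentiate both sides with respect to x, treating y as y(x). By the chain rule, any term containing y contributes a factor of y' = dy/dx when we differentiate it.

Move every term to one side and write the relation as F(x, y) = 0. Term by term,
  d/dx[x^2] = 2x
  d/dx[-y^2] = -2y·y'
  d/dx[-3] = 0

The pieces without y' make up ∂F/∂x and the coefficient of y' is ∂F/∂y:
  ∂F/∂x = 2x,
  ∂F/∂y = -2y.

Since d/dx[F] = ∂F/∂x + (∂F/∂y)·y' = 0, solve for y':
  (∂F/∂y)·y' = -∂F/∂x
  dy/dx = -(∂F/∂x)/(∂F/∂y) = -(2x)/(-2y) = x/y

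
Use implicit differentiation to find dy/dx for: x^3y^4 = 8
Take d/dx of both sides. Since y is implicitly a function of x, the chain rule attaches a y' = dy/dx factor whenever we differentiate through y.

Set F(x, y) = (left side) − (right side), so the curve is F = 0. Differentiating each term of F:
  d/dx[x^3y^4] = 4x^3y^3·y' + 3x^2y^4
  d/dx[-8] = 0

Collecting, the y'-free part is the partial derivative in x and the y' coefficient is the partial derivative in y:
  ∂F/∂x = 3x^2y^4
  ∂F/∂y = 4x^3y^3

so d/dx[F(x, y(x))] = ∂F/∂x + (∂F/∂y)·y' = 0. Rearranging,
  dy/dx = -(∂F/∂x)/(∂F/∂y) = -(3x^2y^4)/(4x^3y^3) = -3y/(4x)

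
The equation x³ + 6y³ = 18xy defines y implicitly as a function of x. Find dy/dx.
Differentiate both sides with respect to x, treating y as y(x). By the chain rule, any term containing y contributes a factor of y' = dy/dx when we differentiate it.

Move every term to one side and write the relation as F(x, y) = 0. Term by term,
  d/dx[x^3] = 3x^2
  d/dx[-18xy] = -18x·y' - 18y
  d/dx[6y^3] = 18y^2·y'

The pieces without y' make up ∂F/∂x and the coefficient of y' is ∂F/∂y:
  ∂F/∂x = 3x^2 - 18y,
  ∂F/∂y = -18x + 18y^2.

Since d/dx[F] = ∂F/∂x + (∂F/∂y)·y' = 0, solve for y':
  (∂F/∂y)·y' = -∂F/∂x
  dy/dx = -(∂F/∂x)/(∂F/∂y) = -(3x^2 - 18y)/(-18x + 18y^2) = (x^2/6 - y)/(x - y^2)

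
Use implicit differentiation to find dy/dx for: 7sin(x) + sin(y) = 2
Differentiate both sides with respect to x, treating y as y(x). By the chain rule, any term containing y contributes a factor of y' = dy/dx when we differentiate it.

Move every term to one side and write the relation as F(x, y) = 0. Term by term,
  d/dx[7sin(x)] = 7cos(x)
  d/dx[sin(y)] = y'·cos(y)
  d/dx[-2] = 0

The pieces without y' make up ∂F/∂x and the coefficient of y' is ∂F/∂y:
  ∂F/∂x = 7cos(x),
  ∂F/∂y = cos(y).

Since d/dx[F] = ∂F/∂x + (∂F/∂y)·y' = 0, solve for y':
  (∂F/∂y)·y' = -∂F/∂x
  dy/dx = -(∂F/∂x)/(∂F/∂y) = -(7cos(x))/(cos(y)) = -7cos(x)/cos(y)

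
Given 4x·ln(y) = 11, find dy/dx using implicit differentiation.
Apply d/dx to both sides, remembering that y depends on x. Each occurrence of y therefore brings in a y' = dy/dx via the chain rule.

With F(x, y) equal to the left-hand side minus the right, differentiate F term by term:
  d/dx[4x·ln(y)] = 4x·y'/y + 4ln(y)
  d/dx[-11] = 0
Adding these up, d/dx[F] = 0 becomes
  (4ln(y)) + (4x/y)·y' = 0,
so isolating y',
  dy/dx = -(4ln(y))/(4x/y) = -y·ln(y)/x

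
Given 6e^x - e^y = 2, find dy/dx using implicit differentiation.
Differentiate both sides with respect to x, treating y as y(x). By the chain rule, any term containing y contributes a factor of y' = dy/dx when we differentiate it.

Move every term to one side and write the relation as F(x, y) = 0. Term by term,
  d/dx[6e^(x)] = 6e^(x)
  d/dx[-e^(y)] = -y'·e^(y)
  d/dx[-2] = 0

The pieces without y' make up ∂F/∂x and the coefficient of y' is ∂F/∂y:
  ∂F/∂x = 6e^(x),
  ∂F/∂y = -e^(y).

Since d/dx[F] = ∂F/∂x + (∂F/∂y)·y' = 0, solve for y':
  (∂F/∂y)·y' = -∂F/∂x
  dy/dx = -(∂F/∂x)/(∂F/∂y) = -(6e^(x))/(-e^(y)) = 6e^(x - y)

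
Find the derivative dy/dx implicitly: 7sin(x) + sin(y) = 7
Take d/dx of both sides. Since y is implicitly a function of x, the chain rule attaches a y' = dy/dx factor whenever we differentiate through y.

Set F(x, y) = (left side) − (right side), so the curve is F = 0. Differentiating each term of F:
  d/dx[7sin(x)] = 7cos(x)
  d/dx[sin(y)] = y'·cos(y)
  d/dx[-7] = 0

Collecting, the y'-free part is the partial derivative in x and the y' coefficient is the partial derivative in y:
  ∂F/∂x = 7cos(x)
  ∂F/∂y = cos(y)

so d/dx[F(x, y(x))] = ∂F/∂x + (∂F/∂y)·y' = 0. Rearranging,
  dy/dx = -(∂F/∂x)/(∂F/∂y) = -(7cos(x))/(cos(y)) = -7cos(x)/cos(y)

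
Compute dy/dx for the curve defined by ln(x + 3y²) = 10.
Differentiate both sides with respect to x, treating y as y(x). By the chain rule, any term containing y contributes a factor of y' = dy/dx when we differentiate it.

Move every term to one side and write the relation as F(x, y) = 0. Term by term,
  d/dx[ln(x + 3y^2)] = (6y·y' + 1)/(x + 3y^2)
  d/dx[-10] = 0

The pieces without y' make up ∂F/∂x and the coefficient of y' is ∂F/∂y:
  ∂F/∂x = 1/(x + 3y^2),
  ∂F/∂y = 6y/(x + 3y^2).

Since d/dx[F] = ∂F/∂x + (∂F/∂y)·y' = 0, solve for y':
  (∂F/∂y)·y' = -∂F/∂x
  dy/dx = -(∂F/∂x)/(∂F/∂y) = -(1/(x + 3y^2))/(6y/(x + 3y^2)) = -1/(6y)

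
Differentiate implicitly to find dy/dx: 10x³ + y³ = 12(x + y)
Differentiate the relation implicitly: treat y = y(x) and apply the chain rule, so every y-derivative picks up a y' = dy/dx factor.

With everything moved to the left-hand side, differentiate term by term:
  d/dx[10x^3] = 30x^2
  d/dx[-12x] = -12
  d/dx[y^3] = 3y^2·y'
  d/dx[-12y] = -12·y'

Separating the contributions that come from x directly and those that come through y:
  without y':      30x^2 - 12
  multiplying y':  3y^2 - 12

so (30x^2 - 12) + (3y^2 - 12)·y' = 0, and therefore
  dy/dx = -(30x^2 - 12)/(3y^2 - 12) = 2(2 - 5x^2)/(y^2 - 4)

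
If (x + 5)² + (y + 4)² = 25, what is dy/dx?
Take d/dx of both sides. Since y is implicitly a function of x, the chain rule attaches a y' = dy/dx factor whenever we differentiate through y.

Set F(x, y) = (left side) − (right side), so the curve is F = 0. Differentiating each term of F:
  d/dx[(x + 5)^2] = 2x + 10
  d/dx[(y + 4)^2] = 2·y'(y + 4)
  d/dx[-25] = 0

Collecting, the y'-free part is the partial derivative in x and the y' coefficient is the partial derivative in y:
  ∂F/∂x = 2x + 10
  ∂F/∂y = 2y + 8

so d/dx[F(x, y(x))] = ∂F/∂x + (∂F/∂y)·y' = 0. Rearranging,
  dy/dx = -(∂F/∂x)/(∂F/∂y) = -(2x + 10)/(2y + 8) = (-x - 5)/(y + 4)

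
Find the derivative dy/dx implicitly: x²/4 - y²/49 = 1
Differentiate the relation implicitly: treat y = y(x) and apply the chain rule, so every y-derivative picks up a y' = dy/dx factor.

With everything moved to the left-hand side, differentiate term by term:
  d/dx[x^2/4] = x/2
  d/dx[-y^2/49] = -2y·y'/49
  d/dx[-1] = 0

Separating the contributions that come from x directly and those that come through y:
  without y':      x/2
  multiplying y':  -2y/49

so (x/2) + (-2y/49)·y' = 0, and therefore
  dy/dx = -(x/2)/(-2y/49) = 49x/(4y)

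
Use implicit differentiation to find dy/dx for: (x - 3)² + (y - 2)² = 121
Differentiate the relation implicitly: treat y = y(x) and apply the chain rule, so every y-derivative picks up a y' = dy/dx factor.

With everything moved to the left-hand side, differentiate term by term:
  d/dx[(x - 3)^2] = 2x - 6
  d/dx[(y - 2)^2] = 2·y'(y - 2)
  d/dx[-121] = 0

Separating the contributions that come from x directly and those that come through y:
  without y':      2x - 6
  multiplying y':  2y - 4

so (2x - 6) + (2y - 4)·y' = 0, and therefore
  dy/dx = -(2x - 6)/(2y - 4) = (3 - x)/(y - 2)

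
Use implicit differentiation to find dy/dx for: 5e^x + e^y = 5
Differentiate the relation implicitly: treat y = y(x) and apply the chain rule, so every y-derivative picks up a y' = dy/dx factor.

With everything moved to the left-hand side, differentiate term by term:
  d/dx[5e^(x)] = 5e^(x)
  d/dx[e^(y)] = y'·e^(y)
  d/dx[-5] = 0

Separating the contributions that come from x directly and those that come through y:
  without y':      5e^(x)
  multiplying y':  e^(y)

so (5e^(x)) + (e^(y))·y' = 0, and therefore
  dy/dx = -(5e^(x))/(e^(y)) = -5e^(x - y)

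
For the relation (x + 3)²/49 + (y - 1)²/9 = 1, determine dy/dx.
Differentiate both sides with respect to x, treating y as y(x). By the chain rule, any term containing y contributes a factor of y' = dy/dx when we differentiate it.

Move every term to one side and write the relation as F(x, y) = 0. Term by term,
  d/dx[(x + 3)^2/49] = 2x/49 + 6/49
  d/dx[(y - 1)^2/9] = 2·y'(y - 1)/9
  d/dx[-1] = 0

The pieces without y' make up ∂F/∂x and the coefficient of y' is ∂F/∂y:
  ∂F/∂x = 2x/49 + 6/49,
  ∂F/∂y = 2y/9 - 2/9.

Since d/dx[F] = ∂F/∂x + (∂F/∂y)·y' = 0, solve for y':
  (∂F/∂y)·y' = -∂F/∂x
  dy/dx = -(∂F/∂x)/(∂F/∂y) = -(2x/49 + 6/49)/(2y/9 - 2/9)
        = -(2(x + 3)/49)/(2(y - 1)/9) = 9(-x - 3)/(49(y - 1))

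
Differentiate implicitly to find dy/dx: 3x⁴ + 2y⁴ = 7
Apply d/dx to both sides, remembering that y depends on x. Each occurrence of y therefore brings in a y' = dy/dx via the chain rule.

With F(x, y) equal to the left-hand side minus the right, differentiate F term by term:
  d/dx[3x^4] = 12x^3
  d/dx[2y^4] = 8y^3·y'
  d/dx[-7] = 0
Adding these up, d/dx[F] = 0 becomes
  (12x^3) + (8y^3)·y' = 0,
so isolating y',
  dy/dx = -(12x^3)/(8y^3) = -3x^3/(2y^3)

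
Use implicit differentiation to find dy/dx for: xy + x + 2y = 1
Differentiate the relation implicitly: treat y = y(x) and apply the chain rule, so every y-derivative picks up a y' = dy/dx factor.

With everything moved to the left-hand side, differentiate term by term:
  d/dx[xy] = x·y' + y
  d/dx[x] = 1
  d/dx[2y] = 2·y'
  d/dx[-1] = 0

Separating the contributions that come from x directly and those that come through y:
  without y':      y + 1
  multiplying y':  x + 2

so (y + 1) + (x + 2)·y' = 0, and therefore
  dy/dx = -(y + 1)/(x + 2) = (-y - 1)/(x + 2)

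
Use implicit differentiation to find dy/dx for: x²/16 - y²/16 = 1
Differentiate the relation implicitly: treat y = y(x) and apply the chain rule, so every y-derivative picks up a y' = dy/dx factor.

With everything moved to the left-hand side, differentiate term by term:
  d/dx[x^2/16] = x/8
  d/dx[-y^2/16] = -y·y'/8
  d/dx[-1] = 0

Separating the contributions that come from x directly and those that come through y:
  without y':      x/8
  multiplying y':  -y/8

so (x/8) + (-y/8)·y' = 0, and therefore
  dy/dx = -(x/8)/(-y/8) = x/y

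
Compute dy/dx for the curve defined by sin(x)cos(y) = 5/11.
Apply d/dx to both sides, remembering that y depends on x. Each occurrence of y therefore brings in a y' = dy/dx via the chain rule.

With F(x, y) equal to the left-hand side minus the right, differentiate F term by term:
  d/dx[sin(x)·cos(y)] = -y'·sin(x)·sin(y) + cos(x)·cos(y)
  d/dx[-5/11] = 0
Adding these up, d/dx[F] = 0 becomes
  (cos(x)·cos(y)) + (-sin(x)·sin(y))·y' = 0,
so isolating y',
  dy/dx = -(cos(x)·cos(y))/(-sin(x)·sin(y)) = 1/(tan(x)·tan(y))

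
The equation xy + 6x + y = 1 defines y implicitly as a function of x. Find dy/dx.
Apply d/dx to both sides, remembering that y depends on x. Each occurrence of y therefore brings in a y' = dy/dx via the chain rule.

With F(x, y) equal to the left-hand side minus the right, differentiate F term by term:
  d/dx[xy] = x·y' + y
  d/dx[6x] = 6
  d/dx[y] = y'
  d/dx[-1] = 0
Adding these up, d/dx[F] = 0 becomes
  (y + 6) + (x + 1)·y' = 0,
so isolating y',
  dy/dx = -(y + 6)/(x + 1) = (-y - 6)/(x + 1)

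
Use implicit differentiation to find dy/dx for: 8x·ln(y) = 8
Apply d/dx to both sides, remembering that y depends on x. Each occurrence of y therefore brings in a y' = dy/dx via the chain rule.

With F(x, y) equal to the left-hand side minus the right, differentiate F term by term:
  d/dx[8x·ln(y)] = 8x·y'/y + 8ln(y)
  d/dx[-8] = 0
Adding these up, d/dx[F] = 0 becomes
  (8ln(y)) + (8x/y)·y' = 0,
so isolating y',
  dy/dx = -(8ln(y))/(8x/y) = -y·ln(y)/x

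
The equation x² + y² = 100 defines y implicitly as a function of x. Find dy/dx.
Take d/dx of both sides. Since y is implicitly a function of x, the chain rule attaches a y' = dy/dx factor whenever we differentiate through y.

Set F(x, y) = (left side) − (right side), so the curve is F = 0. Differentiating each term of F:
  d/dx[x^2] = 2x
  d/dx[y^2] = 2y·y'
  d/dx[-100] = 0

Collecting, the y'-free part is the partial derivative in x and the y' coefficient is the partial derivative in y:
  ∂F/∂x = 2x
  ∂F/∂y = 2y

so d/dx[F(x, y(x))] = ∂F/∂x + (∂F/∂y)·y' = 0. Rearranging,
  dy/dx = -(∂F/∂x)/(∂F/∂y) = -(2x)/(2y) = -x/y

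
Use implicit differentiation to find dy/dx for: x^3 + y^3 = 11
Differentiate the relation implicitly: treat y = y(x) and apply the chain rule, so every y-derivative picks up a y' = dy/dx factor.

With everything moved to the left-hand side, differentiate term by term:
  d/dx[x^3] = 3x^2
  d/dx[y^3] = 3y^2·y'
  d/dx[-11] = 0

Separating the contributions that come from x directly and those that come through y:
  without y':      3x^2
  multiplying y':  3y^2

so (3x^2) + (3y^2)·y' = 0, and therefore
  dy/dx = -(3x^2)/(3y^2) = -x^2/y^2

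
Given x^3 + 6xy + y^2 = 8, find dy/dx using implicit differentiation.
Differentiate the relation implicitly: treat y = y(x) and apply the chain rule, so every y-derivative picks up a y' = dy/dx factor.

With everything moved to the left-hand side, differentiate term by term:
  d/dx[x^3] = 3x^2
  d/dx[6xy] = 6x·y' + 6y
  d/dx[y^2] = 2y·y'
  d/dx[-8] = 0

Separating the contributions that come from x directly and those that come through y:
  without y':      3x^2 + 6y
  multiplying y':  6x + 2y

so (3x^2 + 6y) + (6x + 2y)·y' = 0, and therefore
  dy/dx = -(3x^2 + 6y)/(6x + 2y) = 3(-x^2 - 2y)/(2(3x + y))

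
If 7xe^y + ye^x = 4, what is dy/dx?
Differentiate both sides with respect to x, treating y as y(x). By the chain rule, any term containing y contributes a factor of y' = dy/dx when we differentiate it.

Move every term to one side and write the relation as F(x, y) = 0. Term by term,
  d/dx[7x·e^(y)] = 7x·y'·e^(y) + 7e^(y)
  d/dx[y·e^(x)] = y·e^(x) + y'·e^(x)
  d/dx[-4] = 0

The pieces without y' make up ∂F/∂x and the coefficient of y' is ∂F/∂y:
  ∂F/∂x = y·e^(x) + 7e^(y),
  ∂F/∂y = 7x·e^(y) + e^(x).

Since d/dx[F] = ∂F/∂x + (∂F/∂y)·y' = 0, solve for y':
  (∂F/∂y)·y' = -∂F/∂x
  dy/dx = -(∂F/∂x)/(∂F/∂y) = -(y·e^(x) + 7e^(y))/(7x·e^(y) + e^(x)) = (-y·e^(x) - 7e^(y))/(7x·e^(y) + e^(x))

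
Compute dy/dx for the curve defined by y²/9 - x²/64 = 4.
Differentiate the relation implicitly: treat y = y(x) and apply the chain rule, so every y-derivative picks up a y' = dy/dx factor.

With everything moved to the left-hand side, differentiate term by term:
  d/dx[-x^2/64] = -x/32
  d/dx[y^2/9] = 2y·y'/9
  d/dx[-4] = 0

Separating the contributions that come from x directly and those that come through y:
  without y':      -x/32
  multiplying y':  2y/9

so (-x/32) + (2y/9)·y' = 0, and therefore
  dy/dx = -(-x/32)/(2y/9) = 9x/(64y)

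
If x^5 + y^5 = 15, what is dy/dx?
Apply d/dx to both sides, remembering that y depends on x. Each occurrence of y therefore brings in a y' = dy/dx via the chain rule.

With F(x, y) equal to the left-hand side minus the right, differentiate F term by term:
  d/dx[x^5] = 5x^4
  d/dx[y^5] = 5y^4·y'
  d/dx[-15] = 0
Adding these up, d/dx[F] = 0 becomes
  (5x^4) + (5y^4)·y' = 0,
so isolating y',
  dy/dx = -(5x^4)/(5y^4) = -x^4/y^4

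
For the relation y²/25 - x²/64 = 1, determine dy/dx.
Apply d/dx to both sides, remembering that y depends on x. Each occurrence of y therefore brings in a y' = dy/dx via the chain rule.

With F(x, y) equal to the left-hand side minus the right, differentiate F term by term:
  d/dx[-x^2/64] = -x/32
  d/dx[y^2/25] = 2y·y'/25
  d/dx[-1] = 0
Adding these up, d/dx[F] = 0 becomes
  (-x/32) + (2y/25)·y' = 0,
so isolating y',
  dy/dx = -(-x/32)/(2y/25) = 25x/(64y)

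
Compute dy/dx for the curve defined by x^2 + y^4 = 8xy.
Differentiate the relation implicitly: treat y = y(x) and apply the chain rule, so every y-derivative picks up a y' = dy/dx factor.

With everything moved to the left-hand side, differentiate term by term:
  d/dx[x^2] = 2x
  d/dx[-8xy] = -8x·y' - 8y
  d/dx[y^4] = 4y^3·y'

Separating the contributions that come from x directly and those that come through y:
  without y':      2x - 8y
  multiplying y':  -8x + 4y^3

so (2x - 8y) + (-8x + 4y^3)·y' = 0, and therefore
  dy/dx = -(2x - 8y)/(-8x + 4y^3) = (x - 4y)/(2(2x - y^3))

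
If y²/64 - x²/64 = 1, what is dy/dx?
Take d/dx of both sides. Since y is implicitly a function of x, the chain rule attaches a y' = dy/dx factor whenever we differentiate through y.

Set F(x, y) = (left side) − (right side), so the curve is F = 0. Differentiating each term of F:
  d/dx[-x^2/64] = -x/32
  d/dx[y^2/64] = y·y'/32
  d/dx[-1] = 0

Collecting, the y'-free part is the partial derivative in x and the y' coefficient is the partial derivative in y:
  ∂F/∂x = -x/32
  ∂F/∂y = y/32

so d/dx[F(x, y(x))] = ∂F/∂x + (∂F/∂y)·y' = 0. Rearranging,
  dy/dx = -(∂F/∂x)/(∂F/∂y) = -(-x/32)/(y/32) = x/y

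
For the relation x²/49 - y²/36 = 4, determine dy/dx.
Apply d/dx to both sides, remembering that y depends on x. Each occurrence of y therefore brings in a y' = dy/dx via the chain rule.

With F(x, y) equal to the left-hand side minus the right, differentiate F term by term:
  d/dx[x^2/49] = 2x/49
  d/dx[-y^2/36] = -y·y'/18
  d/dx[-4] = 0
Adding these up, d/dx[F] = 0 becomes
  (2x/49) + (-y/18)·y' = 0,
so isolating y',
  dy/dx = -(2x/49)/(-y/18) = 36x/(49y)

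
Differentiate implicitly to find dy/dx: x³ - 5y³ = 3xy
Differentiate the relation implicitly: treat y = y(x) and apply the chain rule, so every y-derivative picks up a y' = dy/dx factor.

With everything moved to the left-hand side, differentiate term by term:
  d/dx[x^3] = 3x^2
  d/dx[-3xy] = -3x·y' - 3y
  d/dx[-5y^3] = -15y^2·y'

Separating the contributions that come from x directly and those that come through y:
  without y':      3x^2 - 3y
  multiplying y':  -3x - 15y^2

so (3x^2 - 3y) + (-3x - 15y^2)·y' = 0, and therefore
  dy/dx = -(3x^2 - 3y)/(-3x - 15y^2) = (x^2 - y)/(x + 5y^2)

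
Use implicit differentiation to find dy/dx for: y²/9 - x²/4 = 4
Take d/dx of both sides. Since y is implicitly a function of x, the chain rule attaches a y' = dy/dx factor whenever we differentiate through y.

Set F(x, y) = (left side) − (right side), so the curve is F = 0. Differentiating each term of F:
  d/dx[-x^2/4] = -x/2
  d/dx[y^2/9] = 2y·y'/9
  d/dx[-4] = 0

Collecting, the y'-free part is the partial derivative in x and the y' coefficient is the partial derivative in y:
  ∂F/∂x = -x/2
  ∂F/∂y = 2y/9

so d/dx[F(x, y(x))] = ∂F/∂x + (∂F/∂y)·y' = 0. Rearranging,
  dy/dx = -(∂F/∂x)/(∂F/∂y) = -(-x/2)/(2y/9) = 9x/(4y)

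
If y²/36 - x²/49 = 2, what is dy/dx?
Differentiate the relation implicitly: treat y = y(x) and apply the chain rule, so every y-derivative picks up a y' = dy/dx factor.

With everything moved to the left-hand side, differentiate term by term:
  d/dx[-x^2/49] = -2x/49
  d/dx[y^2/36] = y·y'/18
  d/dx[-2] = 0

Separating the contributions that come from x directly and those that come through y:
  without y':      -2x/49
  multiplying y':  y/18

so (-2x/49) + (y/18)·y' = 0, and therefore
  dy/dx = -(-2x/49)/(y/18) = 36x/(49y)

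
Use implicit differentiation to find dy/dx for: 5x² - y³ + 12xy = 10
Differentiate the relation implicitly: treat y = y(x) and apply the chain rule, so every y-derivative picks up a y' = dy/dx factor.

With everything moved to the left-hand side, differentiate term by term:
  d/dx[5x^2] = 10x
  d/dx[12xy] = 12x·y' + 12y
  d/dx[-y^3] = -3y^2·y'
  d/dx[-10] = 0

Separating the contributions that come from x directly and those that come through y:
  without y':      10x + 12y
  multiplying y':  12x - 3y^2

so (10x + 12y) + (12x - 3y^2)·y' = 0, and therefore
  dy/dx = -(10x + 12y)/(12x - 3y^2) = 2(-5x - 6y)/(3(4x - y^2))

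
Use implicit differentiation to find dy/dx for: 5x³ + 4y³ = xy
Differentiate both sides with respect to x, treating y as y(x). By the chain rule, any term containing y contributes a factor of y' = dy/dx when we differentiate it.

Move every term to one side and write the relation as F(x, y) = 0. Term by term,
  d/dx[5x^3] = 15x^2
  d/dx[-xy] = -x·y' - y
  d/dx[4y^3] = 12y^2·y'

The pieces without y' make up ∂F/∂x and the coefficient of y' is ∂F/∂y:
  ∂F/∂x = 15x^2 - y,
  ∂F/∂y = -x + 12y^2.

Since d/dx[F] = ∂F/∂x + (∂F/∂y)·y' = 0, solve for y':
  (∂F/∂y)·y' = -∂F/∂x
  dy/dx = -(∂F/∂x)/(∂F/∂y) = -(15x^2 - y)/(-x + 12y^2) = (15x^2 - y)/(x - 12y^2)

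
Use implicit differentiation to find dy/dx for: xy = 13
Apply d/dx to both sides, remembering that y depends on x. Each occurrence of y therefore brings in a y' = dy/dx via the chain rule.

With F(x, y) equal to the left-hand side minus the right, differentiate F term by term:
  d/dx[xy] = x·y' + y
  d/dx[-13] = 0
Adding these up, d/dx[F] = 0 becomes
  (y) + (x)·y' = 0,
so isolating y',
  dy/dx = -(y)/(x) = -y/x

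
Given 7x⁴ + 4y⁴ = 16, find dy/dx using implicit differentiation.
Differentiate both sides with respect to x, treating y as y(x). By the chain rule, any term containing y contributes a factor of y' = dy/dx when we differentiate it.

Move every term to one side and write the relation as F(x, y) = 0. Term by term,
  d/dx[7x^4] = 28x^3
  d/dx[4y^4] = 16y^3·y'
  d/dx[-16] = 0

The pieces without y' make up ∂F/∂x and the coefficient of y' is ∂F/∂y:
  ∂F/∂x = 28x^3,
  ∂F/∂y = 16y^3.

Since d/dx[F] = ∂F/∂x + (∂F/∂y)·y' = 0, solve for y':
  (∂F/∂y)·y' = -∂F/∂x
  dy/dx = -(∂F/∂x)/(∂F/∂y) = -(28x^3)/(16y^3) = -7x^3/(4y^3)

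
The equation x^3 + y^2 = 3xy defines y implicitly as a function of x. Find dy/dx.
Apply d/dx to both sides, remembering that y depends on x. Each occurrence of y therefore brings in a y' = dy/dx via the chain rule.

With F(x, y) equal to the left-hand side minus the right, differentiate F term by term:
  d/dx[x^3] = 3x^2
  d/dx[-3xy] = -3x·y' - 3y
  d/dx[y^2] = 2y·y'
Adding these up, d/dx[F] = 0 becomes
  (3x^2 - 3y) + (-3x + 2y)·y' = 0,
so isolating y',
  dy/dx = -(3x^2 - 3y)/(-3x + 2y) = 3(x^2 - y)/(3x - 2y)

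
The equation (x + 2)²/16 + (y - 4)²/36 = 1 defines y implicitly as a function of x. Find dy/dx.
Differentiate the relation implicitly: treat y = y(x) and apply the chain rule, so every y-derivative picks up a y' = dy/dx factor.

With everything moved to the left-hand side, differentiate term by term:
  d/dx[(x + 2)^2/16] = x/8 + 1/4
  d/dx[(y - 4)^2/36] = y'(y - 4)/18
  d/dx[-1] = 0

Separating the contributions that come from x directly and those that come through y:
  without y':      x/8 + 1/4
  multiplying y':  y/18 - 2/9

so (x/8 + 1/4) + (y/18 - 2/9)·y' = 0, and therefore
  dy/dx = -(x/8 + 1/4)/(y/18 - 2/9)
        = -((x + 2)/8)/((y - 4)/18) = 9(-x - 2)/(4(y - 4))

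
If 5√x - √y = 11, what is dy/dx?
Take d/dx of both sides. Since y is implicitly a function of x, the chain rule attaches a y' = dy/dx factor whenever we differentiate through y.

Set F(x, y) = (left side) − (right side), so the curve is F = 0. Differentiating each term of F:
  d/dx[5√(x)] = 5/(2√(x))
  d/dx[-√(y)] = -y'/(2√(y))
  d/dx[-11] = 0

Collecting, the y'-free part is the partial derivative in x and the y' coefficient is the partial derivative in y:
  ∂F/∂x = 5/(2√(x))
  ∂F/∂y = -1/(2√(y))

so d/dx[F(x, y(x))] = ∂F/∂x + (∂F/∂y)·y' = 0. Rearranging,
  dy/dx = -(∂F/∂x)/(∂F/∂y) = -(5/(2√(x)))/(-1/(2√(y))) = 5√(y)/√(x)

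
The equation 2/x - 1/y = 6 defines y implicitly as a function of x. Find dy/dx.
Take d/dx of both sides. Since y is implicitly a function of x, the chain rule attaches a y' = dy/dx factor whenever we differentiate through y.

Set F(x, y) = (left side) − (right side), so the curve is F = 0. Differentiating each term of F:
  d/dx[-1/y] = y'/y^2
  d/dx[2/x] = -2/x^2
  d/dx[-6] = 0

Collecting, the y'-free part is the partial derivative in x and the y' coefficient is the partial derivative in y:
  ∂F/∂x = -2/x^2
  ∂F/∂y = y^(-2)

so d/dx[F(x, y(x))] = ∂F/∂x + (∂F/∂y)·y' = 0. Rearranging,
  dy/dx = -(∂F/∂x)/(∂F/∂y) = -(-2/x^2)/(y^(-2)) = 2y^2/x^2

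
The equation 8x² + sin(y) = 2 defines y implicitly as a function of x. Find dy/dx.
Differentiate both sides with respect to x, treating y as y(x). By the chain rule, any term containing y contributes a factor of y' = dy/dx when we differentiate it.

Move every term to one side and write the relation as F(x, y) = 0. Term by term,
  d/dx[8x^2] = 16x
  d/dx[sin(y)] = y'·cos(y)
  d/dx[-2] = 0

The pieces without y' make up ∂F/∂x and the coefficient of y' is ∂F/∂y:
  ∂F/∂x = 16x,
  ∂F/∂y = cos(y).

Since d/dx[F] = ∂F/∂x + (∂F/∂y)·y' = 0, solve for y':
  (∂F/∂y)·y' = -∂F/∂x
  dy/dx = -(∂F/∂x)/(∂F/∂y) = -(16x)/(cos(y)) = -16x/cos(y)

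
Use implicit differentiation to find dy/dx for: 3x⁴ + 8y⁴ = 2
Take d/dx of both sides. Since y is implicitly a function of x, the chain rule attaches a y' = dy/dx factor whenever we differentiate through y.

Set F(x, y) = (left side) − (right side), so the curve is F = 0. Differentiating each term of F:
  d/dx[3x^4] = 12x^3
  d/dx[8y^4] = 32y^3·y'
  d/dx[-2] = 0

Collecting, the y'-free part is the partial derivative in x and the y' coefficient is the partial derivative in y:
  ∂F/∂x = 12x^3
  ∂F/∂y = 32y^3

so d/dx[F(x, y(x))] = ∂F/∂x + (∂F/∂y)·y' = 0. Rearranging,
  dy/dx = -(∂F/∂x)/(∂F/∂y) = -(12x^3)/(32y^3) = -3x^3/(8y^3)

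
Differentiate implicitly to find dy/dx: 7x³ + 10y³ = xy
Differentiate both sides with respect to x, treating y as y(x). By the chain rule, any term containing y contributes a factor of y' = dy/dx when we differentiate it.

Move every term to one side and write the relation as F(x, y) = 0. Term by term,
  d/dx[7x^3] = 21x^2
  d/dx[-xy] = -x·y' - y
  d/dx[10y^3] = 30y^2·y'

The pieces without y' make up ∂F/∂x and the coefficient of y' is ∂F/∂y:
  ∂F/∂x = 21x^2 - y,
  ∂F/∂y = -x + 30y^2.

Since d/dx[F] = ∂F/∂x + (∂F/∂y)·y' = 0, solve for y':
  (∂F/∂y)·y' = -∂F/∂x
  dy/dx = -(∂F/∂x)/(∂F/∂y) = -(21x^2 - y)/(-x + 30y^2) = (21x^2 - y)/(x - 30y^2)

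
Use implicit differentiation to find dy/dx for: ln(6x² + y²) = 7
Differentiate the relation implicitly: treat y = y(x) and apply the chain rule, so every y-derivative picks up a y' = dy/dx factor.

With everything moved to the left-hand side, differentiate term by term:
  d/dx[ln(6x^2 + y^2)] = (12x + 2y·y')/(6x^2 + y^2)
  d/dx[-7] = 0

Separating the contributions that come from x directly and those that come through y:
  without y':      12x/(6x^2 + y^2)
  multiplying y':  2y/(6x^2 + y^2)

so (12x/(6x^2 + y^2)) + (2y/(6x^2 + y^2))·y' = 0, and therefore
  dy/dx = -(12x/(6x^2 + y^2))/(2y/(6x^2 + y^2)) = -6x/y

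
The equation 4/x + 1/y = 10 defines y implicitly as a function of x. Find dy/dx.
Differentiate both sides with respect to x, treating y as y(x). By the chain rule, any term containing y contributes a factor of y' = dy/dx when we differentiate it.

Move every term to one side and write the relation as F(x, y) = 0. Term by term,
  d/dx[1/y] = -y'/y^2
  d/dx[4/x] = -4/x^2
  d/dx[-10] = 0

The pieces without y' make up ∂F/∂x and the coefficient of y' is ∂F/∂y:
  ∂F/∂x = -4/x^2,
  ∂F/∂y = -1/y^2.

Since d/dx[F] = ∂F/∂x + (∂F/∂y)·y' = 0, solve for y':
  (∂F/∂y)·y' = -∂F/∂x
  dy/dx = -(∂F/∂x)/(∂F/∂y) = -(-4/x^2)/(-1/y^2) = -4y^2/x^2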